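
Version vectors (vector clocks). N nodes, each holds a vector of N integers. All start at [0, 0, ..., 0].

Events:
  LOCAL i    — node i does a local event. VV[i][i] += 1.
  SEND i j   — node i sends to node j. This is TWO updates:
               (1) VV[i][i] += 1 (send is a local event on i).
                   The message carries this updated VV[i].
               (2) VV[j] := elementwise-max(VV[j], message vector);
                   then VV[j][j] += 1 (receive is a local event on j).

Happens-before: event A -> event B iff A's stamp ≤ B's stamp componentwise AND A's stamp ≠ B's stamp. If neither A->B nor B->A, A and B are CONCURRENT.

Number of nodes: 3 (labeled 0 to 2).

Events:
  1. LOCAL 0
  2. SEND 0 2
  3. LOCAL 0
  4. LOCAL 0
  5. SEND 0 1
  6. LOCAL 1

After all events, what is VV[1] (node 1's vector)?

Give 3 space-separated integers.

Answer: 5 2 0

Derivation:
Initial: VV[0]=[0, 0, 0]
Initial: VV[1]=[0, 0, 0]
Initial: VV[2]=[0, 0, 0]
Event 1: LOCAL 0: VV[0][0]++ -> VV[0]=[1, 0, 0]
Event 2: SEND 0->2: VV[0][0]++ -> VV[0]=[2, 0, 0], msg_vec=[2, 0, 0]; VV[2]=max(VV[2],msg_vec) then VV[2][2]++ -> VV[2]=[2, 0, 1]
Event 3: LOCAL 0: VV[0][0]++ -> VV[0]=[3, 0, 0]
Event 4: LOCAL 0: VV[0][0]++ -> VV[0]=[4, 0, 0]
Event 5: SEND 0->1: VV[0][0]++ -> VV[0]=[5, 0, 0], msg_vec=[5, 0, 0]; VV[1]=max(VV[1],msg_vec) then VV[1][1]++ -> VV[1]=[5, 1, 0]
Event 6: LOCAL 1: VV[1][1]++ -> VV[1]=[5, 2, 0]
Final vectors: VV[0]=[5, 0, 0]; VV[1]=[5, 2, 0]; VV[2]=[2, 0, 1]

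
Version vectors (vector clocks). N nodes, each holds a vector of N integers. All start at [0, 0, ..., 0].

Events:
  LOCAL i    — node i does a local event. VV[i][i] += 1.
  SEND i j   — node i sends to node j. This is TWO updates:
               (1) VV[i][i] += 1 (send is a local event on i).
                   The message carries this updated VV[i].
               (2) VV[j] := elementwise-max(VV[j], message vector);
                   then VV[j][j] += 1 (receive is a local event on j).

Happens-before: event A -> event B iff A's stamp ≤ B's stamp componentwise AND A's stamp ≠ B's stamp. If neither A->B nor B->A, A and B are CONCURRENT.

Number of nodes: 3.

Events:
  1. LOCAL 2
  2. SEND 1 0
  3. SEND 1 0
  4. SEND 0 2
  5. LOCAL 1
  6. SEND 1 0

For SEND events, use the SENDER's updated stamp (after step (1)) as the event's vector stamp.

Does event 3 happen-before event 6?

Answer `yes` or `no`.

Answer: yes

Derivation:
Initial: VV[0]=[0, 0, 0]
Initial: VV[1]=[0, 0, 0]
Initial: VV[2]=[0, 0, 0]
Event 1: LOCAL 2: VV[2][2]++ -> VV[2]=[0, 0, 1]
Event 2: SEND 1->0: VV[1][1]++ -> VV[1]=[0, 1, 0], msg_vec=[0, 1, 0]; VV[0]=max(VV[0],msg_vec) then VV[0][0]++ -> VV[0]=[1, 1, 0]
Event 3: SEND 1->0: VV[1][1]++ -> VV[1]=[0, 2, 0], msg_vec=[0, 2, 0]; VV[0]=max(VV[0],msg_vec) then VV[0][0]++ -> VV[0]=[2, 2, 0]
Event 4: SEND 0->2: VV[0][0]++ -> VV[0]=[3, 2, 0], msg_vec=[3, 2, 0]; VV[2]=max(VV[2],msg_vec) then VV[2][2]++ -> VV[2]=[3, 2, 2]
Event 5: LOCAL 1: VV[1][1]++ -> VV[1]=[0, 3, 0]
Event 6: SEND 1->0: VV[1][1]++ -> VV[1]=[0, 4, 0], msg_vec=[0, 4, 0]; VV[0]=max(VV[0],msg_vec) then VV[0][0]++ -> VV[0]=[4, 4, 0]
Event 3 stamp: [0, 2, 0]
Event 6 stamp: [0, 4, 0]
[0, 2, 0] <= [0, 4, 0]? True. Equal? False. Happens-before: True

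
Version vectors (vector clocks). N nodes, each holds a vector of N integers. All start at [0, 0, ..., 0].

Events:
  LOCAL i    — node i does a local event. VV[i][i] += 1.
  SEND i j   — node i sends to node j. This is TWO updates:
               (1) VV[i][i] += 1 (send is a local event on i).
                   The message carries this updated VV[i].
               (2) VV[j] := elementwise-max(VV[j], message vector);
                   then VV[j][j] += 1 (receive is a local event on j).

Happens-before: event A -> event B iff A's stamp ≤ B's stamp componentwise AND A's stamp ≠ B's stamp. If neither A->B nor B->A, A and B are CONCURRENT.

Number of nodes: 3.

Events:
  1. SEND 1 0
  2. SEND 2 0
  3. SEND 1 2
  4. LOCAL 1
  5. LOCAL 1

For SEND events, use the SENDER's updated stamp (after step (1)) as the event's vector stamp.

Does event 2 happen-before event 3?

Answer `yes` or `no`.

Initial: VV[0]=[0, 0, 0]
Initial: VV[1]=[0, 0, 0]
Initial: VV[2]=[0, 0, 0]
Event 1: SEND 1->0: VV[1][1]++ -> VV[1]=[0, 1, 0], msg_vec=[0, 1, 0]; VV[0]=max(VV[0],msg_vec) then VV[0][0]++ -> VV[0]=[1, 1, 0]
Event 2: SEND 2->0: VV[2][2]++ -> VV[2]=[0, 0, 1], msg_vec=[0, 0, 1]; VV[0]=max(VV[0],msg_vec) then VV[0][0]++ -> VV[0]=[2, 1, 1]
Event 3: SEND 1->2: VV[1][1]++ -> VV[1]=[0, 2, 0], msg_vec=[0, 2, 0]; VV[2]=max(VV[2],msg_vec) then VV[2][2]++ -> VV[2]=[0, 2, 2]
Event 4: LOCAL 1: VV[1][1]++ -> VV[1]=[0, 3, 0]
Event 5: LOCAL 1: VV[1][1]++ -> VV[1]=[0, 4, 0]
Event 2 stamp: [0, 0, 1]
Event 3 stamp: [0, 2, 0]
[0, 0, 1] <= [0, 2, 0]? False. Equal? False. Happens-before: False

Answer: no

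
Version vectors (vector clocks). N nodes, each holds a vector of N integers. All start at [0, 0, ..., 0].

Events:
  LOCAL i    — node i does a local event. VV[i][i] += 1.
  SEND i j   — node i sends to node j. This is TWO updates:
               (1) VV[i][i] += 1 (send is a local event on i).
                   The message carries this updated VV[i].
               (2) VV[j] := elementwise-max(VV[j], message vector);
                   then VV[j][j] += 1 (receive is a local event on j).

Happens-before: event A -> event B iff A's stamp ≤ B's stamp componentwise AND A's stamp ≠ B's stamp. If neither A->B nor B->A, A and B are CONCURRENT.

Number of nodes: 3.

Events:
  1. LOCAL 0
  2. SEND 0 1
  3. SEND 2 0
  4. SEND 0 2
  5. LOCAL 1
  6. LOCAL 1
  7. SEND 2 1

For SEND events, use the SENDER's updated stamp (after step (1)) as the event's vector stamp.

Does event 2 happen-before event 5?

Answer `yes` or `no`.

Answer: yes

Derivation:
Initial: VV[0]=[0, 0, 0]
Initial: VV[1]=[0, 0, 0]
Initial: VV[2]=[0, 0, 0]
Event 1: LOCAL 0: VV[0][0]++ -> VV[0]=[1, 0, 0]
Event 2: SEND 0->1: VV[0][0]++ -> VV[0]=[2, 0, 0], msg_vec=[2, 0, 0]; VV[1]=max(VV[1],msg_vec) then VV[1][1]++ -> VV[1]=[2, 1, 0]
Event 3: SEND 2->0: VV[2][2]++ -> VV[2]=[0, 0, 1], msg_vec=[0, 0, 1]; VV[0]=max(VV[0],msg_vec) then VV[0][0]++ -> VV[0]=[3, 0, 1]
Event 4: SEND 0->2: VV[0][0]++ -> VV[0]=[4, 0, 1], msg_vec=[4, 0, 1]; VV[2]=max(VV[2],msg_vec) then VV[2][2]++ -> VV[2]=[4, 0, 2]
Event 5: LOCAL 1: VV[1][1]++ -> VV[1]=[2, 2, 0]
Event 6: LOCAL 1: VV[1][1]++ -> VV[1]=[2, 3, 0]
Event 7: SEND 2->1: VV[2][2]++ -> VV[2]=[4, 0, 3], msg_vec=[4, 0, 3]; VV[1]=max(VV[1],msg_vec) then VV[1][1]++ -> VV[1]=[4, 4, 3]
Event 2 stamp: [2, 0, 0]
Event 5 stamp: [2, 2, 0]
[2, 0, 0] <= [2, 2, 0]? True. Equal? False. Happens-before: True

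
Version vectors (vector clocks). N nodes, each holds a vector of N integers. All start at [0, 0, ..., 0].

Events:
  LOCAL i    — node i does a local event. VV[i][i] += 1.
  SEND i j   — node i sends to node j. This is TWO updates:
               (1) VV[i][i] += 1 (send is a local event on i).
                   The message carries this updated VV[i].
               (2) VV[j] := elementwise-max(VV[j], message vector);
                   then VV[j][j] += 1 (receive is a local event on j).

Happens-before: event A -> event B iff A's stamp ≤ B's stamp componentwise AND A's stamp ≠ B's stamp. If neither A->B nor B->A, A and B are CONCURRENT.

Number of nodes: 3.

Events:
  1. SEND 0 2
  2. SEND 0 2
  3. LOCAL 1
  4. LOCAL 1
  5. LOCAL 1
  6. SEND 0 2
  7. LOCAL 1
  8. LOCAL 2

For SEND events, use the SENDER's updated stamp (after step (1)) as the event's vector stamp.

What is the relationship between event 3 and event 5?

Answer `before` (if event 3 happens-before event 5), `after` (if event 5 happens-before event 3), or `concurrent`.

Answer: before

Derivation:
Initial: VV[0]=[0, 0, 0]
Initial: VV[1]=[0, 0, 0]
Initial: VV[2]=[0, 0, 0]
Event 1: SEND 0->2: VV[0][0]++ -> VV[0]=[1, 0, 0], msg_vec=[1, 0, 0]; VV[2]=max(VV[2],msg_vec) then VV[2][2]++ -> VV[2]=[1, 0, 1]
Event 2: SEND 0->2: VV[0][0]++ -> VV[0]=[2, 0, 0], msg_vec=[2, 0, 0]; VV[2]=max(VV[2],msg_vec) then VV[2][2]++ -> VV[2]=[2, 0, 2]
Event 3: LOCAL 1: VV[1][1]++ -> VV[1]=[0, 1, 0]
Event 4: LOCAL 1: VV[1][1]++ -> VV[1]=[0, 2, 0]
Event 5: LOCAL 1: VV[1][1]++ -> VV[1]=[0, 3, 0]
Event 6: SEND 0->2: VV[0][0]++ -> VV[0]=[3, 0, 0], msg_vec=[3, 0, 0]; VV[2]=max(VV[2],msg_vec) then VV[2][2]++ -> VV[2]=[3, 0, 3]
Event 7: LOCAL 1: VV[1][1]++ -> VV[1]=[0, 4, 0]
Event 8: LOCAL 2: VV[2][2]++ -> VV[2]=[3, 0, 4]
Event 3 stamp: [0, 1, 0]
Event 5 stamp: [0, 3, 0]
[0, 1, 0] <= [0, 3, 0]? True
[0, 3, 0] <= [0, 1, 0]? False
Relation: before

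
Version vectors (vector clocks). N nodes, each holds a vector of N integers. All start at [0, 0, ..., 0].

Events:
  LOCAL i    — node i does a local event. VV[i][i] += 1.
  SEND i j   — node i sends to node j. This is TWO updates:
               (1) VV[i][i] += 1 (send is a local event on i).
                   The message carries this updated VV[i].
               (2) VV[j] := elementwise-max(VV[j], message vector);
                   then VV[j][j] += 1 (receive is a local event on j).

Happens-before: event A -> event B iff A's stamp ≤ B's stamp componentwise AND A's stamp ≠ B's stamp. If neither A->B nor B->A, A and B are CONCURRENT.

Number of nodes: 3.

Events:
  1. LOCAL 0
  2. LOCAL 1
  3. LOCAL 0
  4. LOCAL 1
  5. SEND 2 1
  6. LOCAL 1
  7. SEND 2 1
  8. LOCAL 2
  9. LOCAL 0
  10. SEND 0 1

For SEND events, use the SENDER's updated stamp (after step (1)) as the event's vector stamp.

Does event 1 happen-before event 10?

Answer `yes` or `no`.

Answer: yes

Derivation:
Initial: VV[0]=[0, 0, 0]
Initial: VV[1]=[0, 0, 0]
Initial: VV[2]=[0, 0, 0]
Event 1: LOCAL 0: VV[0][0]++ -> VV[0]=[1, 0, 0]
Event 2: LOCAL 1: VV[1][1]++ -> VV[1]=[0, 1, 0]
Event 3: LOCAL 0: VV[0][0]++ -> VV[0]=[2, 0, 0]
Event 4: LOCAL 1: VV[1][1]++ -> VV[1]=[0, 2, 0]
Event 5: SEND 2->1: VV[2][2]++ -> VV[2]=[0, 0, 1], msg_vec=[0, 0, 1]; VV[1]=max(VV[1],msg_vec) then VV[1][1]++ -> VV[1]=[0, 3, 1]
Event 6: LOCAL 1: VV[1][1]++ -> VV[1]=[0, 4, 1]
Event 7: SEND 2->1: VV[2][2]++ -> VV[2]=[0, 0, 2], msg_vec=[0, 0, 2]; VV[1]=max(VV[1],msg_vec) then VV[1][1]++ -> VV[1]=[0, 5, 2]
Event 8: LOCAL 2: VV[2][2]++ -> VV[2]=[0, 0, 3]
Event 9: LOCAL 0: VV[0][0]++ -> VV[0]=[3, 0, 0]
Event 10: SEND 0->1: VV[0][0]++ -> VV[0]=[4, 0, 0], msg_vec=[4, 0, 0]; VV[1]=max(VV[1],msg_vec) then VV[1][1]++ -> VV[1]=[4, 6, 2]
Event 1 stamp: [1, 0, 0]
Event 10 stamp: [4, 0, 0]
[1, 0, 0] <= [4, 0, 0]? True. Equal? False. Happens-before: True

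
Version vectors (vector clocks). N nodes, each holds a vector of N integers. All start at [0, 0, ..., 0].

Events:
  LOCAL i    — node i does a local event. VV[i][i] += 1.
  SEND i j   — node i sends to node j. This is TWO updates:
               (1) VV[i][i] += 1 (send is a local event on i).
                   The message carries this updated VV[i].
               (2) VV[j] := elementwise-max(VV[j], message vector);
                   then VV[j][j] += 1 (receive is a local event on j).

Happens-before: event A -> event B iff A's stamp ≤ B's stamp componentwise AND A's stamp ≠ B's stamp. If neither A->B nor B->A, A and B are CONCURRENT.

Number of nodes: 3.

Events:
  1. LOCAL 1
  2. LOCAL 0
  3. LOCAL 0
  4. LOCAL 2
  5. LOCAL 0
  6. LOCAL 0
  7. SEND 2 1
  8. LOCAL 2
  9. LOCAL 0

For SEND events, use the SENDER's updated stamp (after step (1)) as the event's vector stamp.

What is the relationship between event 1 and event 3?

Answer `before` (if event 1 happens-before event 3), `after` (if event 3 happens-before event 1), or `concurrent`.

Answer: concurrent

Derivation:
Initial: VV[0]=[0, 0, 0]
Initial: VV[1]=[0, 0, 0]
Initial: VV[2]=[0, 0, 0]
Event 1: LOCAL 1: VV[1][1]++ -> VV[1]=[0, 1, 0]
Event 2: LOCAL 0: VV[0][0]++ -> VV[0]=[1, 0, 0]
Event 3: LOCAL 0: VV[0][0]++ -> VV[0]=[2, 0, 0]
Event 4: LOCAL 2: VV[2][2]++ -> VV[2]=[0, 0, 1]
Event 5: LOCAL 0: VV[0][0]++ -> VV[0]=[3, 0, 0]
Event 6: LOCAL 0: VV[0][0]++ -> VV[0]=[4, 0, 0]
Event 7: SEND 2->1: VV[2][2]++ -> VV[2]=[0, 0, 2], msg_vec=[0, 0, 2]; VV[1]=max(VV[1],msg_vec) then VV[1][1]++ -> VV[1]=[0, 2, 2]
Event 8: LOCAL 2: VV[2][2]++ -> VV[2]=[0, 0, 3]
Event 9: LOCAL 0: VV[0][0]++ -> VV[0]=[5, 0, 0]
Event 1 stamp: [0, 1, 0]
Event 3 stamp: [2, 0, 0]
[0, 1, 0] <= [2, 0, 0]? False
[2, 0, 0] <= [0, 1, 0]? False
Relation: concurrent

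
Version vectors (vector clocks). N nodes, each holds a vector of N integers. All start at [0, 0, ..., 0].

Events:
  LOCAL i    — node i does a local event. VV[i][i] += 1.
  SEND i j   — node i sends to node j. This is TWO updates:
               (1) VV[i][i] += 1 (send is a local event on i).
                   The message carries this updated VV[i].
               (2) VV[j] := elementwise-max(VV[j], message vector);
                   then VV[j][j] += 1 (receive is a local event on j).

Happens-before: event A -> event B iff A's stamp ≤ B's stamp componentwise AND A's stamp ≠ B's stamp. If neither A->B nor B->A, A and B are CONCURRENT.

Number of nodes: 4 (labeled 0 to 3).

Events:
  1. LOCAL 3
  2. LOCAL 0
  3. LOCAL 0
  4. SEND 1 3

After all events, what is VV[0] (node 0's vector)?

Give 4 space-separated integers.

Initial: VV[0]=[0, 0, 0, 0]
Initial: VV[1]=[0, 0, 0, 0]
Initial: VV[2]=[0, 0, 0, 0]
Initial: VV[3]=[0, 0, 0, 0]
Event 1: LOCAL 3: VV[3][3]++ -> VV[3]=[0, 0, 0, 1]
Event 2: LOCAL 0: VV[0][0]++ -> VV[0]=[1, 0, 0, 0]
Event 3: LOCAL 0: VV[0][0]++ -> VV[0]=[2, 0, 0, 0]
Event 4: SEND 1->3: VV[1][1]++ -> VV[1]=[0, 1, 0, 0], msg_vec=[0, 1, 0, 0]; VV[3]=max(VV[3],msg_vec) then VV[3][3]++ -> VV[3]=[0, 1, 0, 2]
Final vectors: VV[0]=[2, 0, 0, 0]; VV[1]=[0, 1, 0, 0]; VV[2]=[0, 0, 0, 0]; VV[3]=[0, 1, 0, 2]

Answer: 2 0 0 0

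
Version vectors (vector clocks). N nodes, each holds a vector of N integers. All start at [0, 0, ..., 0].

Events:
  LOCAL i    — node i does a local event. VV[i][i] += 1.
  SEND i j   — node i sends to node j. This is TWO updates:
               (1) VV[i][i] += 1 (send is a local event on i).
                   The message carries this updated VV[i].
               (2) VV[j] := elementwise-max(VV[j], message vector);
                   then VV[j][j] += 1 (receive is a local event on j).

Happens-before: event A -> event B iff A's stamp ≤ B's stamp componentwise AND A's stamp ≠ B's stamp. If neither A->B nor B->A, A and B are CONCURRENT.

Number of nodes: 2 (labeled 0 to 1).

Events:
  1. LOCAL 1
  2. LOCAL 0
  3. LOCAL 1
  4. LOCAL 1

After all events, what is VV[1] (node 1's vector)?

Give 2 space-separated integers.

Answer: 0 3

Derivation:
Initial: VV[0]=[0, 0]
Initial: VV[1]=[0, 0]
Event 1: LOCAL 1: VV[1][1]++ -> VV[1]=[0, 1]
Event 2: LOCAL 0: VV[0][0]++ -> VV[0]=[1, 0]
Event 3: LOCAL 1: VV[1][1]++ -> VV[1]=[0, 2]
Event 4: LOCAL 1: VV[1][1]++ -> VV[1]=[0, 3]
Final vectors: VV[0]=[1, 0]; VV[1]=[0, 3]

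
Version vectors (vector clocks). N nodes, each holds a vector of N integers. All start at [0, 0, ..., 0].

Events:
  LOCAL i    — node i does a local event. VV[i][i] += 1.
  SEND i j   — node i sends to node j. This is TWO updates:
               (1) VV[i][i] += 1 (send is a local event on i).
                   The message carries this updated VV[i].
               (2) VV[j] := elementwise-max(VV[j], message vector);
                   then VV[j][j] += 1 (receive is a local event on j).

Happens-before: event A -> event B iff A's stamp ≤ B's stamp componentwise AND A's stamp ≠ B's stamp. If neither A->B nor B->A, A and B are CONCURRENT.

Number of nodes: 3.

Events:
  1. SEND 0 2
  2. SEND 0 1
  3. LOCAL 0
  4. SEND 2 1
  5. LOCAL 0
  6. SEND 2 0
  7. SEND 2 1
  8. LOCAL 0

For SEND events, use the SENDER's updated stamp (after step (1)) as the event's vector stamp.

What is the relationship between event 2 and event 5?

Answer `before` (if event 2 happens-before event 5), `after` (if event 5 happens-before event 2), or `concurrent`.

Initial: VV[0]=[0, 0, 0]
Initial: VV[1]=[0, 0, 0]
Initial: VV[2]=[0, 0, 0]
Event 1: SEND 0->2: VV[0][0]++ -> VV[0]=[1, 0, 0], msg_vec=[1, 0, 0]; VV[2]=max(VV[2],msg_vec) then VV[2][2]++ -> VV[2]=[1, 0, 1]
Event 2: SEND 0->1: VV[0][0]++ -> VV[0]=[2, 0, 0], msg_vec=[2, 0, 0]; VV[1]=max(VV[1],msg_vec) then VV[1][1]++ -> VV[1]=[2, 1, 0]
Event 3: LOCAL 0: VV[0][0]++ -> VV[0]=[3, 0, 0]
Event 4: SEND 2->1: VV[2][2]++ -> VV[2]=[1, 0, 2], msg_vec=[1, 0, 2]; VV[1]=max(VV[1],msg_vec) then VV[1][1]++ -> VV[1]=[2, 2, 2]
Event 5: LOCAL 0: VV[0][0]++ -> VV[0]=[4, 0, 0]
Event 6: SEND 2->0: VV[2][2]++ -> VV[2]=[1, 0, 3], msg_vec=[1, 0, 3]; VV[0]=max(VV[0],msg_vec) then VV[0][0]++ -> VV[0]=[5, 0, 3]
Event 7: SEND 2->1: VV[2][2]++ -> VV[2]=[1, 0, 4], msg_vec=[1, 0, 4]; VV[1]=max(VV[1],msg_vec) then VV[1][1]++ -> VV[1]=[2, 3, 4]
Event 8: LOCAL 0: VV[0][0]++ -> VV[0]=[6, 0, 3]
Event 2 stamp: [2, 0, 0]
Event 5 stamp: [4, 0, 0]
[2, 0, 0] <= [4, 0, 0]? True
[4, 0, 0] <= [2, 0, 0]? False
Relation: before

Answer: before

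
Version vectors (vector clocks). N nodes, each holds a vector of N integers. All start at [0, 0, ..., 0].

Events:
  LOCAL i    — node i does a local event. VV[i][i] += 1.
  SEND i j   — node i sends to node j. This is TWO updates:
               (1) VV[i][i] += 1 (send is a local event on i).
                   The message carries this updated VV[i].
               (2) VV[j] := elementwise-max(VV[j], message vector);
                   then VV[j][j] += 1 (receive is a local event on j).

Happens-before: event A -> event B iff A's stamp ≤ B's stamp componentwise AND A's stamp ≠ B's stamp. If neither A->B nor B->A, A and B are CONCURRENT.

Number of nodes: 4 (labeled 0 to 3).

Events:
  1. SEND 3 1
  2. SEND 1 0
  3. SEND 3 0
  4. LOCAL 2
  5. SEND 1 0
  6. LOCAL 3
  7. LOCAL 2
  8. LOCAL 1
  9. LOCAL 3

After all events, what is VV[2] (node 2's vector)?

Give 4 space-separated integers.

Answer: 0 0 2 0

Derivation:
Initial: VV[0]=[0, 0, 0, 0]
Initial: VV[1]=[0, 0, 0, 0]
Initial: VV[2]=[0, 0, 0, 0]
Initial: VV[3]=[0, 0, 0, 0]
Event 1: SEND 3->1: VV[3][3]++ -> VV[3]=[0, 0, 0, 1], msg_vec=[0, 0, 0, 1]; VV[1]=max(VV[1],msg_vec) then VV[1][1]++ -> VV[1]=[0, 1, 0, 1]
Event 2: SEND 1->0: VV[1][1]++ -> VV[1]=[0, 2, 0, 1], msg_vec=[0, 2, 0, 1]; VV[0]=max(VV[0],msg_vec) then VV[0][0]++ -> VV[0]=[1, 2, 0, 1]
Event 3: SEND 3->0: VV[3][3]++ -> VV[3]=[0, 0, 0, 2], msg_vec=[0, 0, 0, 2]; VV[0]=max(VV[0],msg_vec) then VV[0][0]++ -> VV[0]=[2, 2, 0, 2]
Event 4: LOCAL 2: VV[2][2]++ -> VV[2]=[0, 0, 1, 0]
Event 5: SEND 1->0: VV[1][1]++ -> VV[1]=[0, 3, 0, 1], msg_vec=[0, 3, 0, 1]; VV[0]=max(VV[0],msg_vec) then VV[0][0]++ -> VV[0]=[3, 3, 0, 2]
Event 6: LOCAL 3: VV[3][3]++ -> VV[3]=[0, 0, 0, 3]
Event 7: LOCAL 2: VV[2][2]++ -> VV[2]=[0, 0, 2, 0]
Event 8: LOCAL 1: VV[1][1]++ -> VV[1]=[0, 4, 0, 1]
Event 9: LOCAL 3: VV[3][3]++ -> VV[3]=[0, 0, 0, 4]
Final vectors: VV[0]=[3, 3, 0, 2]; VV[1]=[0, 4, 0, 1]; VV[2]=[0, 0, 2, 0]; VV[3]=[0, 0, 0, 4]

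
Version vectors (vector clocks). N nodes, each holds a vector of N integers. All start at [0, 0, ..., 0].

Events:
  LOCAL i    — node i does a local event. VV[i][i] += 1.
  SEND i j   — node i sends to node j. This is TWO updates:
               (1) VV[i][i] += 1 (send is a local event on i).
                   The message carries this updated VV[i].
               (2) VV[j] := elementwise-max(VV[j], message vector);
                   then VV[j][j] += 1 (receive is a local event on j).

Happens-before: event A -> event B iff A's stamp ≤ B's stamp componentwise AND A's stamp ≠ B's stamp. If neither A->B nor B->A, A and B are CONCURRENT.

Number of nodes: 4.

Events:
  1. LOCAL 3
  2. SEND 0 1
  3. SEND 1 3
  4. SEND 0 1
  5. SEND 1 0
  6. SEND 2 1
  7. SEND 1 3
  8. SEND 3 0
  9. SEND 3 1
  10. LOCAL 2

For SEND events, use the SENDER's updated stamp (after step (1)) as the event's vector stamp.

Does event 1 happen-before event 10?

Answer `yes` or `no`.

Answer: no

Derivation:
Initial: VV[0]=[0, 0, 0, 0]
Initial: VV[1]=[0, 0, 0, 0]
Initial: VV[2]=[0, 0, 0, 0]
Initial: VV[3]=[0, 0, 0, 0]
Event 1: LOCAL 3: VV[3][3]++ -> VV[3]=[0, 0, 0, 1]
Event 2: SEND 0->1: VV[0][0]++ -> VV[0]=[1, 0, 0, 0], msg_vec=[1, 0, 0, 0]; VV[1]=max(VV[1],msg_vec) then VV[1][1]++ -> VV[1]=[1, 1, 0, 0]
Event 3: SEND 1->3: VV[1][1]++ -> VV[1]=[1, 2, 0, 0], msg_vec=[1, 2, 0, 0]; VV[3]=max(VV[3],msg_vec) then VV[3][3]++ -> VV[3]=[1, 2, 0, 2]
Event 4: SEND 0->1: VV[0][0]++ -> VV[0]=[2, 0, 0, 0], msg_vec=[2, 0, 0, 0]; VV[1]=max(VV[1],msg_vec) then VV[1][1]++ -> VV[1]=[2, 3, 0, 0]
Event 5: SEND 1->0: VV[1][1]++ -> VV[1]=[2, 4, 0, 0], msg_vec=[2, 4, 0, 0]; VV[0]=max(VV[0],msg_vec) then VV[0][0]++ -> VV[0]=[3, 4, 0, 0]
Event 6: SEND 2->1: VV[2][2]++ -> VV[2]=[0, 0, 1, 0], msg_vec=[0, 0, 1, 0]; VV[1]=max(VV[1],msg_vec) then VV[1][1]++ -> VV[1]=[2, 5, 1, 0]
Event 7: SEND 1->3: VV[1][1]++ -> VV[1]=[2, 6, 1, 0], msg_vec=[2, 6, 1, 0]; VV[3]=max(VV[3],msg_vec) then VV[3][3]++ -> VV[3]=[2, 6, 1, 3]
Event 8: SEND 3->0: VV[3][3]++ -> VV[3]=[2, 6, 1, 4], msg_vec=[2, 6, 1, 4]; VV[0]=max(VV[0],msg_vec) then VV[0][0]++ -> VV[0]=[4, 6, 1, 4]
Event 9: SEND 3->1: VV[3][3]++ -> VV[3]=[2, 6, 1, 5], msg_vec=[2, 6, 1, 5]; VV[1]=max(VV[1],msg_vec) then VV[1][1]++ -> VV[1]=[2, 7, 1, 5]
Event 10: LOCAL 2: VV[2][2]++ -> VV[2]=[0, 0, 2, 0]
Event 1 stamp: [0, 0, 0, 1]
Event 10 stamp: [0, 0, 2, 0]
[0, 0, 0, 1] <= [0, 0, 2, 0]? False. Equal? False. Happens-before: False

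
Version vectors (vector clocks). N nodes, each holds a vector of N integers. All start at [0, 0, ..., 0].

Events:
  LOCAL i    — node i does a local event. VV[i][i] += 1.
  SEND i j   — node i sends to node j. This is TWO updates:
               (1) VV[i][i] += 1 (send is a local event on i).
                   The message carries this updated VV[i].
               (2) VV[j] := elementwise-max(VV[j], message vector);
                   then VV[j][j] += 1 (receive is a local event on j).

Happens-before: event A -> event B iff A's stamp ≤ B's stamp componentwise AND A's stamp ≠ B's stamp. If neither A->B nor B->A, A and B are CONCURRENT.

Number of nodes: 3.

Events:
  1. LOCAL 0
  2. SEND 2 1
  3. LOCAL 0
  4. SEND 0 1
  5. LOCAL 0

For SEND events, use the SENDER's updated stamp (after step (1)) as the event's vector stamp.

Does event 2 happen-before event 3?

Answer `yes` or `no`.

Answer: no

Derivation:
Initial: VV[0]=[0, 0, 0]
Initial: VV[1]=[0, 0, 0]
Initial: VV[2]=[0, 0, 0]
Event 1: LOCAL 0: VV[0][0]++ -> VV[0]=[1, 0, 0]
Event 2: SEND 2->1: VV[2][2]++ -> VV[2]=[0, 0, 1], msg_vec=[0, 0, 1]; VV[1]=max(VV[1],msg_vec) then VV[1][1]++ -> VV[1]=[0, 1, 1]
Event 3: LOCAL 0: VV[0][0]++ -> VV[0]=[2, 0, 0]
Event 4: SEND 0->1: VV[0][0]++ -> VV[0]=[3, 0, 0], msg_vec=[3, 0, 0]; VV[1]=max(VV[1],msg_vec) then VV[1][1]++ -> VV[1]=[3, 2, 1]
Event 5: LOCAL 0: VV[0][0]++ -> VV[0]=[4, 0, 0]
Event 2 stamp: [0, 0, 1]
Event 3 stamp: [2, 0, 0]
[0, 0, 1] <= [2, 0, 0]? False. Equal? False. Happens-before: False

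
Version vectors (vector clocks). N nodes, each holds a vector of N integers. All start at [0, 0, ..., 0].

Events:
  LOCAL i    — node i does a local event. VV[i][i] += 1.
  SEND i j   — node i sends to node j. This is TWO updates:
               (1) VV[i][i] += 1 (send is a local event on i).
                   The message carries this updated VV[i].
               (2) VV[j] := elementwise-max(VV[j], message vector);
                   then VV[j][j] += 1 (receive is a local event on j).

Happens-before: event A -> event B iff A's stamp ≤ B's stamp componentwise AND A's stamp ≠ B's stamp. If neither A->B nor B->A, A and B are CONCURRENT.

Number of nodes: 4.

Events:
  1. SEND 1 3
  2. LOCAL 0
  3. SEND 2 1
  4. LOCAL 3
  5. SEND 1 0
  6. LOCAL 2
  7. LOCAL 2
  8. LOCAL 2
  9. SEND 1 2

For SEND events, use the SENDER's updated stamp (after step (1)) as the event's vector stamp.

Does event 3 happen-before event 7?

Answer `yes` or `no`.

Initial: VV[0]=[0, 0, 0, 0]
Initial: VV[1]=[0, 0, 0, 0]
Initial: VV[2]=[0, 0, 0, 0]
Initial: VV[3]=[0, 0, 0, 0]
Event 1: SEND 1->3: VV[1][1]++ -> VV[1]=[0, 1, 0, 0], msg_vec=[0, 1, 0, 0]; VV[3]=max(VV[3],msg_vec) then VV[3][3]++ -> VV[3]=[0, 1, 0, 1]
Event 2: LOCAL 0: VV[0][0]++ -> VV[0]=[1, 0, 0, 0]
Event 3: SEND 2->1: VV[2][2]++ -> VV[2]=[0, 0, 1, 0], msg_vec=[0, 0, 1, 0]; VV[1]=max(VV[1],msg_vec) then VV[1][1]++ -> VV[1]=[0, 2, 1, 0]
Event 4: LOCAL 3: VV[3][3]++ -> VV[3]=[0, 1, 0, 2]
Event 5: SEND 1->0: VV[1][1]++ -> VV[1]=[0, 3, 1, 0], msg_vec=[0, 3, 1, 0]; VV[0]=max(VV[0],msg_vec) then VV[0][0]++ -> VV[0]=[2, 3, 1, 0]
Event 6: LOCAL 2: VV[2][2]++ -> VV[2]=[0, 0, 2, 0]
Event 7: LOCAL 2: VV[2][2]++ -> VV[2]=[0, 0, 3, 0]
Event 8: LOCAL 2: VV[2][2]++ -> VV[2]=[0, 0, 4, 0]
Event 9: SEND 1->2: VV[1][1]++ -> VV[1]=[0, 4, 1, 0], msg_vec=[0, 4, 1, 0]; VV[2]=max(VV[2],msg_vec) then VV[2][2]++ -> VV[2]=[0, 4, 5, 0]
Event 3 stamp: [0, 0, 1, 0]
Event 7 stamp: [0, 0, 3, 0]
[0, 0, 1, 0] <= [0, 0, 3, 0]? True. Equal? False. Happens-before: True

Answer: yes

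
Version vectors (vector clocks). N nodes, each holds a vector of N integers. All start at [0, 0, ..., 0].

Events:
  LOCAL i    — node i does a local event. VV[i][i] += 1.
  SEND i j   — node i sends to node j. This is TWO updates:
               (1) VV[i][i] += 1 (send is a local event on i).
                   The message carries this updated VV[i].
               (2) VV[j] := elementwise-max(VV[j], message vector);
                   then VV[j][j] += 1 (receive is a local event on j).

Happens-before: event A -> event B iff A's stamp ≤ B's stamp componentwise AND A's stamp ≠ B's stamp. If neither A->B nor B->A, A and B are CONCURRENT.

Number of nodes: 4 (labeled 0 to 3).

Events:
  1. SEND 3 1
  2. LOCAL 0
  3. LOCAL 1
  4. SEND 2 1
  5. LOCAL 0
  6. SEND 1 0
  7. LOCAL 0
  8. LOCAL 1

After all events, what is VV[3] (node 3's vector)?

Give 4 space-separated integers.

Initial: VV[0]=[0, 0, 0, 0]
Initial: VV[1]=[0, 0, 0, 0]
Initial: VV[2]=[0, 0, 0, 0]
Initial: VV[3]=[0, 0, 0, 0]
Event 1: SEND 3->1: VV[3][3]++ -> VV[3]=[0, 0, 0, 1], msg_vec=[0, 0, 0, 1]; VV[1]=max(VV[1],msg_vec) then VV[1][1]++ -> VV[1]=[0, 1, 0, 1]
Event 2: LOCAL 0: VV[0][0]++ -> VV[0]=[1, 0, 0, 0]
Event 3: LOCAL 1: VV[1][1]++ -> VV[1]=[0, 2, 0, 1]
Event 4: SEND 2->1: VV[2][2]++ -> VV[2]=[0, 0, 1, 0], msg_vec=[0, 0, 1, 0]; VV[1]=max(VV[1],msg_vec) then VV[1][1]++ -> VV[1]=[0, 3, 1, 1]
Event 5: LOCAL 0: VV[0][0]++ -> VV[0]=[2, 0, 0, 0]
Event 6: SEND 1->0: VV[1][1]++ -> VV[1]=[0, 4, 1, 1], msg_vec=[0, 4, 1, 1]; VV[0]=max(VV[0],msg_vec) then VV[0][0]++ -> VV[0]=[3, 4, 1, 1]
Event 7: LOCAL 0: VV[0][0]++ -> VV[0]=[4, 4, 1, 1]
Event 8: LOCAL 1: VV[1][1]++ -> VV[1]=[0, 5, 1, 1]
Final vectors: VV[0]=[4, 4, 1, 1]; VV[1]=[0, 5, 1, 1]; VV[2]=[0, 0, 1, 0]; VV[3]=[0, 0, 0, 1]

Answer: 0 0 0 1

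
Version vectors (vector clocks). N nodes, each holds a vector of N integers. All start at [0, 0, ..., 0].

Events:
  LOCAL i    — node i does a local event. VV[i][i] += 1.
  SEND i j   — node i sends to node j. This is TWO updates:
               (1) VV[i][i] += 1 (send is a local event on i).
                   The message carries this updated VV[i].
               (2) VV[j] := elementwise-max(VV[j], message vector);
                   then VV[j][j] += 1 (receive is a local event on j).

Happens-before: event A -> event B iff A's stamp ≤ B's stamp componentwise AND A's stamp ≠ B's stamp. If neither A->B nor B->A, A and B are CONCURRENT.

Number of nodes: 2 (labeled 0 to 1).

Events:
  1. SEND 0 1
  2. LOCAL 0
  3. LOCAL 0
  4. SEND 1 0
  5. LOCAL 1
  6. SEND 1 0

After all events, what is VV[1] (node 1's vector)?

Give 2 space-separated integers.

Initial: VV[0]=[0, 0]
Initial: VV[1]=[0, 0]
Event 1: SEND 0->1: VV[0][0]++ -> VV[0]=[1, 0], msg_vec=[1, 0]; VV[1]=max(VV[1],msg_vec) then VV[1][1]++ -> VV[1]=[1, 1]
Event 2: LOCAL 0: VV[0][0]++ -> VV[0]=[2, 0]
Event 3: LOCAL 0: VV[0][0]++ -> VV[0]=[3, 0]
Event 4: SEND 1->0: VV[1][1]++ -> VV[1]=[1, 2], msg_vec=[1, 2]; VV[0]=max(VV[0],msg_vec) then VV[0][0]++ -> VV[0]=[4, 2]
Event 5: LOCAL 1: VV[1][1]++ -> VV[1]=[1, 3]
Event 6: SEND 1->0: VV[1][1]++ -> VV[1]=[1, 4], msg_vec=[1, 4]; VV[0]=max(VV[0],msg_vec) then VV[0][0]++ -> VV[0]=[5, 4]
Final vectors: VV[0]=[5, 4]; VV[1]=[1, 4]

Answer: 1 4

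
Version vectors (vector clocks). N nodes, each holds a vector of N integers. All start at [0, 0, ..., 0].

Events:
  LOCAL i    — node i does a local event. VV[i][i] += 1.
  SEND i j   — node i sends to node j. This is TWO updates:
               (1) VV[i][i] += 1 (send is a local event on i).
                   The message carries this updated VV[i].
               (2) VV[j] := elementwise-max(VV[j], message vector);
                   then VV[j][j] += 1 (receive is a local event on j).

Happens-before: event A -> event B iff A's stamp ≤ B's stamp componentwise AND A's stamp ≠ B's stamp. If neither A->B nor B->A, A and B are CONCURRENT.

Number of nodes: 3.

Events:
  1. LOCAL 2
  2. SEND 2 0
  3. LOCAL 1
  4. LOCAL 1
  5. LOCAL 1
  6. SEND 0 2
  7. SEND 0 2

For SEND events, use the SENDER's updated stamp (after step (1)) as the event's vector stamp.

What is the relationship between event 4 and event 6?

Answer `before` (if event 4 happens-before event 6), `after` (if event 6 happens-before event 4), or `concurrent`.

Initial: VV[0]=[0, 0, 0]
Initial: VV[1]=[0, 0, 0]
Initial: VV[2]=[0, 0, 0]
Event 1: LOCAL 2: VV[2][2]++ -> VV[2]=[0, 0, 1]
Event 2: SEND 2->0: VV[2][2]++ -> VV[2]=[0, 0, 2], msg_vec=[0, 0, 2]; VV[0]=max(VV[0],msg_vec) then VV[0][0]++ -> VV[0]=[1, 0, 2]
Event 3: LOCAL 1: VV[1][1]++ -> VV[1]=[0, 1, 0]
Event 4: LOCAL 1: VV[1][1]++ -> VV[1]=[0, 2, 0]
Event 5: LOCAL 1: VV[1][1]++ -> VV[1]=[0, 3, 0]
Event 6: SEND 0->2: VV[0][0]++ -> VV[0]=[2, 0, 2], msg_vec=[2, 0, 2]; VV[2]=max(VV[2],msg_vec) then VV[2][2]++ -> VV[2]=[2, 0, 3]
Event 7: SEND 0->2: VV[0][0]++ -> VV[0]=[3, 0, 2], msg_vec=[3, 0, 2]; VV[2]=max(VV[2],msg_vec) then VV[2][2]++ -> VV[2]=[3, 0, 4]
Event 4 stamp: [0, 2, 0]
Event 6 stamp: [2, 0, 2]
[0, 2, 0] <= [2, 0, 2]? False
[2, 0, 2] <= [0, 2, 0]? False
Relation: concurrent

Answer: concurrent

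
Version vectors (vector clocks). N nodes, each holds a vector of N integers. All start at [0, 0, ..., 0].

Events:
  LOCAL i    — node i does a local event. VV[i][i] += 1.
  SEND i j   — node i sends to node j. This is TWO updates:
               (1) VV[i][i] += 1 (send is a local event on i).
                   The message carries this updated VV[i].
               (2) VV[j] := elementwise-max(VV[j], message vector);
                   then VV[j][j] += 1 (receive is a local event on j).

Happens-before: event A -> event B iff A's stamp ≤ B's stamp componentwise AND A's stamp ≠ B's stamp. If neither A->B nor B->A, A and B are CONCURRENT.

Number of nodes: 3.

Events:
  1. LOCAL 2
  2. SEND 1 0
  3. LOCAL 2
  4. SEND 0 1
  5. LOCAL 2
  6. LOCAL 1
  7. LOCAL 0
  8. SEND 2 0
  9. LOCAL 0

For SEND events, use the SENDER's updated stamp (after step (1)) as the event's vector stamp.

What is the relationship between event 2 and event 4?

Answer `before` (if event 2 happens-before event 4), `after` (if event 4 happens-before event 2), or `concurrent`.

Answer: before

Derivation:
Initial: VV[0]=[0, 0, 0]
Initial: VV[1]=[0, 0, 0]
Initial: VV[2]=[0, 0, 0]
Event 1: LOCAL 2: VV[2][2]++ -> VV[2]=[0, 0, 1]
Event 2: SEND 1->0: VV[1][1]++ -> VV[1]=[0, 1, 0], msg_vec=[0, 1, 0]; VV[0]=max(VV[0],msg_vec) then VV[0][0]++ -> VV[0]=[1, 1, 0]
Event 3: LOCAL 2: VV[2][2]++ -> VV[2]=[0, 0, 2]
Event 4: SEND 0->1: VV[0][0]++ -> VV[0]=[2, 1, 0], msg_vec=[2, 1, 0]; VV[1]=max(VV[1],msg_vec) then VV[1][1]++ -> VV[1]=[2, 2, 0]
Event 5: LOCAL 2: VV[2][2]++ -> VV[2]=[0, 0, 3]
Event 6: LOCAL 1: VV[1][1]++ -> VV[1]=[2, 3, 0]
Event 7: LOCAL 0: VV[0][0]++ -> VV[0]=[3, 1, 0]
Event 8: SEND 2->0: VV[2][2]++ -> VV[2]=[0, 0, 4], msg_vec=[0, 0, 4]; VV[0]=max(VV[0],msg_vec) then VV[0][0]++ -> VV[0]=[4, 1, 4]
Event 9: LOCAL 0: VV[0][0]++ -> VV[0]=[5, 1, 4]
Event 2 stamp: [0, 1, 0]
Event 4 stamp: [2, 1, 0]
[0, 1, 0] <= [2, 1, 0]? True
[2, 1, 0] <= [0, 1, 0]? False
Relation: before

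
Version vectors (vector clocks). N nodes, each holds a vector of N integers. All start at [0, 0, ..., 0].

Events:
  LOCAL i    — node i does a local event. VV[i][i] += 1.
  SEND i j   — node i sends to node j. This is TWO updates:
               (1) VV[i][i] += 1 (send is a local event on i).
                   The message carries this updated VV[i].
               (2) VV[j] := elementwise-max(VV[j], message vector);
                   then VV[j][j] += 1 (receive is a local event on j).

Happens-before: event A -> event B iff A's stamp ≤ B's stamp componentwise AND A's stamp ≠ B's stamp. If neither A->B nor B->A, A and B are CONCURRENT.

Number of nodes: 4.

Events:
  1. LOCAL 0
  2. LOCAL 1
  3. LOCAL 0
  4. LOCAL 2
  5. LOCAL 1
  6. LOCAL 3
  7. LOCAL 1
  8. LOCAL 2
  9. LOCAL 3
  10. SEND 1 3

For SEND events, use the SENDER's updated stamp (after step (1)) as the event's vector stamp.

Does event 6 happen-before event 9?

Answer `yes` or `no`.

Answer: yes

Derivation:
Initial: VV[0]=[0, 0, 0, 0]
Initial: VV[1]=[0, 0, 0, 0]
Initial: VV[2]=[0, 0, 0, 0]
Initial: VV[3]=[0, 0, 0, 0]
Event 1: LOCAL 0: VV[0][0]++ -> VV[0]=[1, 0, 0, 0]
Event 2: LOCAL 1: VV[1][1]++ -> VV[1]=[0, 1, 0, 0]
Event 3: LOCAL 0: VV[0][0]++ -> VV[0]=[2, 0, 0, 0]
Event 4: LOCAL 2: VV[2][2]++ -> VV[2]=[0, 0, 1, 0]
Event 5: LOCAL 1: VV[1][1]++ -> VV[1]=[0, 2, 0, 0]
Event 6: LOCAL 3: VV[3][3]++ -> VV[3]=[0, 0, 0, 1]
Event 7: LOCAL 1: VV[1][1]++ -> VV[1]=[0, 3, 0, 0]
Event 8: LOCAL 2: VV[2][2]++ -> VV[2]=[0, 0, 2, 0]
Event 9: LOCAL 3: VV[3][3]++ -> VV[3]=[0, 0, 0, 2]
Event 10: SEND 1->3: VV[1][1]++ -> VV[1]=[0, 4, 0, 0], msg_vec=[0, 4, 0, 0]; VV[3]=max(VV[3],msg_vec) then VV[3][3]++ -> VV[3]=[0, 4, 0, 3]
Event 6 stamp: [0, 0, 0, 1]
Event 9 stamp: [0, 0, 0, 2]
[0, 0, 0, 1] <= [0, 0, 0, 2]? True. Equal? False. Happens-before: True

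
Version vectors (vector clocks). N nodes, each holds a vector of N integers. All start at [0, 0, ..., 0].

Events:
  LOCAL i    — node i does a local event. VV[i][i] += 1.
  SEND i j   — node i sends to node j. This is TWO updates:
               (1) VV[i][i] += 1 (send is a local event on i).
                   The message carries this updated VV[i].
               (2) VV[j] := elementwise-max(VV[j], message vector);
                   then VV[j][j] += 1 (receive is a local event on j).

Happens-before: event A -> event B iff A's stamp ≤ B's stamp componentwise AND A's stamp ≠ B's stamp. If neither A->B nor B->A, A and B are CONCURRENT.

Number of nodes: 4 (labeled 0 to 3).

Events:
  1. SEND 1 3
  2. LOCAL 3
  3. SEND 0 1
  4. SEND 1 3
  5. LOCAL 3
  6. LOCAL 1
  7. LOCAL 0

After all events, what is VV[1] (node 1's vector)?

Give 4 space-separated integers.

Answer: 1 4 0 0

Derivation:
Initial: VV[0]=[0, 0, 0, 0]
Initial: VV[1]=[0, 0, 0, 0]
Initial: VV[2]=[0, 0, 0, 0]
Initial: VV[3]=[0, 0, 0, 0]
Event 1: SEND 1->3: VV[1][1]++ -> VV[1]=[0, 1, 0, 0], msg_vec=[0, 1, 0, 0]; VV[3]=max(VV[3],msg_vec) then VV[3][3]++ -> VV[3]=[0, 1, 0, 1]
Event 2: LOCAL 3: VV[3][3]++ -> VV[3]=[0, 1, 0, 2]
Event 3: SEND 0->1: VV[0][0]++ -> VV[0]=[1, 0, 0, 0], msg_vec=[1, 0, 0, 0]; VV[1]=max(VV[1],msg_vec) then VV[1][1]++ -> VV[1]=[1, 2, 0, 0]
Event 4: SEND 1->3: VV[1][1]++ -> VV[1]=[1, 3, 0, 0], msg_vec=[1, 3, 0, 0]; VV[3]=max(VV[3],msg_vec) then VV[3][3]++ -> VV[3]=[1, 3, 0, 3]
Event 5: LOCAL 3: VV[3][3]++ -> VV[3]=[1, 3, 0, 4]
Event 6: LOCAL 1: VV[1][1]++ -> VV[1]=[1, 4, 0, 0]
Event 7: LOCAL 0: VV[0][0]++ -> VV[0]=[2, 0, 0, 0]
Final vectors: VV[0]=[2, 0, 0, 0]; VV[1]=[1, 4, 0, 0]; VV[2]=[0, 0, 0, 0]; VV[3]=[1, 3, 0, 4]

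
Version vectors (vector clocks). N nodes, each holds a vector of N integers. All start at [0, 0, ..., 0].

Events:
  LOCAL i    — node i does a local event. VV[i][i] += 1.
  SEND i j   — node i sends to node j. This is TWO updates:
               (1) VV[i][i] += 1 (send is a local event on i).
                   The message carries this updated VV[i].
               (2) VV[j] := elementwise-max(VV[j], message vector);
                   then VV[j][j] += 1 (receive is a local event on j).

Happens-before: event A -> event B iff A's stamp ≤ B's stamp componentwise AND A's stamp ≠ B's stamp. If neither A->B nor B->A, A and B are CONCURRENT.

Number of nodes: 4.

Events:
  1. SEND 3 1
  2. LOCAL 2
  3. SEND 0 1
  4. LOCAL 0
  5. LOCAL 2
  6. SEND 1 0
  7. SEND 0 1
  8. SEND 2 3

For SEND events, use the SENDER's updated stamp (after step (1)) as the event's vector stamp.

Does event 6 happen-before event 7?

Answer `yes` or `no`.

Answer: yes

Derivation:
Initial: VV[0]=[0, 0, 0, 0]
Initial: VV[1]=[0, 0, 0, 0]
Initial: VV[2]=[0, 0, 0, 0]
Initial: VV[3]=[0, 0, 0, 0]
Event 1: SEND 3->1: VV[3][3]++ -> VV[3]=[0, 0, 0, 1], msg_vec=[0, 0, 0, 1]; VV[1]=max(VV[1],msg_vec) then VV[1][1]++ -> VV[1]=[0, 1, 0, 1]
Event 2: LOCAL 2: VV[2][2]++ -> VV[2]=[0, 0, 1, 0]
Event 3: SEND 0->1: VV[0][0]++ -> VV[0]=[1, 0, 0, 0], msg_vec=[1, 0, 0, 0]; VV[1]=max(VV[1],msg_vec) then VV[1][1]++ -> VV[1]=[1, 2, 0, 1]
Event 4: LOCAL 0: VV[0][0]++ -> VV[0]=[2, 0, 0, 0]
Event 5: LOCAL 2: VV[2][2]++ -> VV[2]=[0, 0, 2, 0]
Event 6: SEND 1->0: VV[1][1]++ -> VV[1]=[1, 3, 0, 1], msg_vec=[1, 3, 0, 1]; VV[0]=max(VV[0],msg_vec) then VV[0][0]++ -> VV[0]=[3, 3, 0, 1]
Event 7: SEND 0->1: VV[0][0]++ -> VV[0]=[4, 3, 0, 1], msg_vec=[4, 3, 0, 1]; VV[1]=max(VV[1],msg_vec) then VV[1][1]++ -> VV[1]=[4, 4, 0, 1]
Event 8: SEND 2->3: VV[2][2]++ -> VV[2]=[0, 0, 3, 0], msg_vec=[0, 0, 3, 0]; VV[3]=max(VV[3],msg_vec) then VV[3][3]++ -> VV[3]=[0, 0, 3, 2]
Event 6 stamp: [1, 3, 0, 1]
Event 7 stamp: [4, 3, 0, 1]
[1, 3, 0, 1] <= [4, 3, 0, 1]? True. Equal? False. Happens-before: True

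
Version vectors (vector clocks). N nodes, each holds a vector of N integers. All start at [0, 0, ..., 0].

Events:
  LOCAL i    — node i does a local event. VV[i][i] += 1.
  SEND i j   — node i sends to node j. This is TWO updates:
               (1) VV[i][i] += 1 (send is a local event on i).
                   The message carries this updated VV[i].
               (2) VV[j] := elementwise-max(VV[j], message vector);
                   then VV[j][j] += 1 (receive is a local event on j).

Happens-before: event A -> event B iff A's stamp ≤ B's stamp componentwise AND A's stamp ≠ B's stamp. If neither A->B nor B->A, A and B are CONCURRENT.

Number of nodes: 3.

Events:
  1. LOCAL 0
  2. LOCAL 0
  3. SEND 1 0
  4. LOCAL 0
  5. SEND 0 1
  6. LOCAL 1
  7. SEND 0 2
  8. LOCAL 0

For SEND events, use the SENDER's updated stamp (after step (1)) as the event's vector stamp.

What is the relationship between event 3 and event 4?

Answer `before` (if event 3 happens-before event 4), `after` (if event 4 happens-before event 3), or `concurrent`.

Answer: before

Derivation:
Initial: VV[0]=[0, 0, 0]
Initial: VV[1]=[0, 0, 0]
Initial: VV[2]=[0, 0, 0]
Event 1: LOCAL 0: VV[0][0]++ -> VV[0]=[1, 0, 0]
Event 2: LOCAL 0: VV[0][0]++ -> VV[0]=[2, 0, 0]
Event 3: SEND 1->0: VV[1][1]++ -> VV[1]=[0, 1, 0], msg_vec=[0, 1, 0]; VV[0]=max(VV[0],msg_vec) then VV[0][0]++ -> VV[0]=[3, 1, 0]
Event 4: LOCAL 0: VV[0][0]++ -> VV[0]=[4, 1, 0]
Event 5: SEND 0->1: VV[0][0]++ -> VV[0]=[5, 1, 0], msg_vec=[5, 1, 0]; VV[1]=max(VV[1],msg_vec) then VV[1][1]++ -> VV[1]=[5, 2, 0]
Event 6: LOCAL 1: VV[1][1]++ -> VV[1]=[5, 3, 0]
Event 7: SEND 0->2: VV[0][0]++ -> VV[0]=[6, 1, 0], msg_vec=[6, 1, 0]; VV[2]=max(VV[2],msg_vec) then VV[2][2]++ -> VV[2]=[6, 1, 1]
Event 8: LOCAL 0: VV[0][0]++ -> VV[0]=[7, 1, 0]
Event 3 stamp: [0, 1, 0]
Event 4 stamp: [4, 1, 0]
[0, 1, 0] <= [4, 1, 0]? True
[4, 1, 0] <= [0, 1, 0]? False
Relation: before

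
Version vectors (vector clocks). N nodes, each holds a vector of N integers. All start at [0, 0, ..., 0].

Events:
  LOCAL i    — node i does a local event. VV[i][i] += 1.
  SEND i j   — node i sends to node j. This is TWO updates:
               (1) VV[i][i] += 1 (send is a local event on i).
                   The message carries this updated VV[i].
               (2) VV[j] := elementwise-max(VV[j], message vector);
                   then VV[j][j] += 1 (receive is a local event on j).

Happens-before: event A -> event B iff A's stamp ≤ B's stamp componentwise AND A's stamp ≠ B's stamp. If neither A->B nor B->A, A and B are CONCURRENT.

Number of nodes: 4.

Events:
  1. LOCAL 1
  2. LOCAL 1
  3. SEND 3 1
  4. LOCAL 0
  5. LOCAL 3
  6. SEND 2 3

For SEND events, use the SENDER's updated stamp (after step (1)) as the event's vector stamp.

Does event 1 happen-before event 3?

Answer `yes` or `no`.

Initial: VV[0]=[0, 0, 0, 0]
Initial: VV[1]=[0, 0, 0, 0]
Initial: VV[2]=[0, 0, 0, 0]
Initial: VV[3]=[0, 0, 0, 0]
Event 1: LOCAL 1: VV[1][1]++ -> VV[1]=[0, 1, 0, 0]
Event 2: LOCAL 1: VV[1][1]++ -> VV[1]=[0, 2, 0, 0]
Event 3: SEND 3->1: VV[3][3]++ -> VV[3]=[0, 0, 0, 1], msg_vec=[0, 0, 0, 1]; VV[1]=max(VV[1],msg_vec) then VV[1][1]++ -> VV[1]=[0, 3, 0, 1]
Event 4: LOCAL 0: VV[0][0]++ -> VV[0]=[1, 0, 0, 0]
Event 5: LOCAL 3: VV[3][3]++ -> VV[3]=[0, 0, 0, 2]
Event 6: SEND 2->3: VV[2][2]++ -> VV[2]=[0, 0, 1, 0], msg_vec=[0, 0, 1, 0]; VV[3]=max(VV[3],msg_vec) then VV[3][3]++ -> VV[3]=[0, 0, 1, 3]
Event 1 stamp: [0, 1, 0, 0]
Event 3 stamp: [0, 0, 0, 1]
[0, 1, 0, 0] <= [0, 0, 0, 1]? False. Equal? False. Happens-before: False

Answer: no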